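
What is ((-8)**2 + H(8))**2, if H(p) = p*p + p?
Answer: 18496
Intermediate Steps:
H(p) = p + p**2 (H(p) = p**2 + p = p + p**2)
((-8)**2 + H(8))**2 = ((-8)**2 + 8*(1 + 8))**2 = (64 + 8*9)**2 = (64 + 72)**2 = 136**2 = 18496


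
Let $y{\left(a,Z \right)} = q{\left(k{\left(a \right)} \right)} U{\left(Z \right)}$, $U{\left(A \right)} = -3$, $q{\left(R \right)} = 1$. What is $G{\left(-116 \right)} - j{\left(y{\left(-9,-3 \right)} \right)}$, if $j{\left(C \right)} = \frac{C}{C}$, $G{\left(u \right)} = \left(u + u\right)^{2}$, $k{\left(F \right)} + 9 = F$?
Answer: $53823$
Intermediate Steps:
$k{\left(F \right)} = -9 + F$
$G{\left(u \right)} = 4 u^{2}$ ($G{\left(u \right)} = \left(2 u\right)^{2} = 4 u^{2}$)
$y{\left(a,Z \right)} = -3$ ($y{\left(a,Z \right)} = 1 \left(-3\right) = -3$)
$j{\left(C \right)} = 1$
$G{\left(-116 \right)} - j{\left(y{\left(-9,-3 \right)} \right)} = 4 \left(-116\right)^{2} - 1 = 4 \cdot 13456 - 1 = 53824 - 1 = 53823$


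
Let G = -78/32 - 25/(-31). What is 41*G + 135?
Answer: 33791/496 ≈ 68.127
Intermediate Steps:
G = -809/496 (G = -78*1/32 - 25*(-1/31) = -39/16 + 25/31 = -809/496 ≈ -1.6310)
41*G + 135 = 41*(-809/496) + 135 = -33169/496 + 135 = 33791/496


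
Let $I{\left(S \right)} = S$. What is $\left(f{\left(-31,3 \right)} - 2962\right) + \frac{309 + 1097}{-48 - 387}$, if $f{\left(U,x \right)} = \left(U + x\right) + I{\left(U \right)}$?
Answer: $- \frac{1315541}{435} \approx -3024.2$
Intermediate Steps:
$f{\left(U,x \right)} = x + 2 U$ ($f{\left(U,x \right)} = \left(U + x\right) + U = x + 2 U$)
$\left(f{\left(-31,3 \right)} - 2962\right) + \frac{309 + 1097}{-48 - 387} = \left(\left(3 + 2 \left(-31\right)\right) - 2962\right) + \frac{309 + 1097}{-48 - 387} = \left(\left(3 - 62\right) - 2962\right) + \frac{1406}{-435} = \left(-59 - 2962\right) + 1406 \left(- \frac{1}{435}\right) = -3021 - \frac{1406}{435} = - \frac{1315541}{435}$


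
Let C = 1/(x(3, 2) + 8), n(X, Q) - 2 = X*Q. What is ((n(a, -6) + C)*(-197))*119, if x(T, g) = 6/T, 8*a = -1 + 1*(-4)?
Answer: -2742831/20 ≈ -1.3714e+5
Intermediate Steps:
a = -5/8 (a = (-1 + 1*(-4))/8 = (-1 - 4)/8 = (1/8)*(-5) = -5/8 ≈ -0.62500)
n(X, Q) = 2 + Q*X (n(X, Q) = 2 + X*Q = 2 + Q*X)
C = 1/10 (C = 1/(6/3 + 8) = 1/(6*(1/3) + 8) = 1/(2 + 8) = 1/10 ≈ 0.10000)
((n(a, -6) + C)*(-197))*119 = (((2 - 6*(-5/8)) + 1/10)*(-197))*119 = (((2 + 15/4) + 1/10)*(-197))*119 = ((23/4 + 1/10)*(-197))*119 = ((117/20)*(-197))*119 = -23049/20*119 = -2742831/20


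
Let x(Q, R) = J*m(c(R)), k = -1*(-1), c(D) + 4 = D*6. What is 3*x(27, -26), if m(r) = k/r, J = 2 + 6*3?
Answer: -3/8 ≈ -0.37500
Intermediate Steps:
c(D) = -4 + 6*D (c(D) = -4 + D*6 = -4 + 6*D)
J = 20 (J = 2 + 18 = 20)
k = 1
m(r) = 1/r
x(Q, R) = 20/(-4 + 6*R)
3*x(27, -26) = 3*(10/(-2 + 3*(-26))) = 3*(10/(-2 - 78)) = 3*(10/(-80)) = 3*(10*(-1/80)) = 3*(-1/8) = -3/8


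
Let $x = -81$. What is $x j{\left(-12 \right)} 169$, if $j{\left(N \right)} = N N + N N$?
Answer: $-3942432$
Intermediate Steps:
$j{\left(N \right)} = 2 N^{2}$ ($j{\left(N \right)} = N^{2} + N^{2} = 2 N^{2}$)
$x j{\left(-12 \right)} 169 = - 81 \cdot 2 \left(-12\right)^{2} \cdot 169 = - 81 \cdot 2 \cdot 144 \cdot 169 = \left(-81\right) 288 \cdot 169 = \left(-23328\right) 169 = -3942432$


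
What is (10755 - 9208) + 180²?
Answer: 33947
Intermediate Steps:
(10755 - 9208) + 180² = 1547 + 32400 = 33947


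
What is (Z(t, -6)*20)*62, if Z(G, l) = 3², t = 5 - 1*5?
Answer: 11160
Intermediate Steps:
t = 0 (t = 5 - 5 = 0)
Z(G, l) = 9
(Z(t, -6)*20)*62 = (9*20)*62 = 180*62 = 11160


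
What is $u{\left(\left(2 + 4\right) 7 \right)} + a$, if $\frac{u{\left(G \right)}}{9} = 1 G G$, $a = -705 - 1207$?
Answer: $13964$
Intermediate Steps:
$a = -1912$ ($a = -705 - 1207 = -1912$)
$u{\left(G \right)} = 9 G^{2}$ ($u{\left(G \right)} = 9 \cdot 1 G G = 9 G G = 9 G^{2}$)
$u{\left(\left(2 + 4\right) 7 \right)} + a = 9 \left(\left(2 + 4\right) 7\right)^{2} - 1912 = 9 \left(6 \cdot 7\right)^{2} - 1912 = 9 \cdot 42^{2} - 1912 = 9 \cdot 1764 - 1912 = 15876 - 1912 = 13964$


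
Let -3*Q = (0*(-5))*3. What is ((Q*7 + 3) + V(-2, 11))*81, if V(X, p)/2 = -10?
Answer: -1377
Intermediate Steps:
Q = 0 (Q = -0*(-5)*3/3 = -0*3 = -⅓*0 = 0)
V(X, p) = -20 (V(X, p) = 2*(-10) = -20)
((Q*7 + 3) + V(-2, 11))*81 = ((0*7 + 3) - 20)*81 = ((0 + 3) - 20)*81 = (3 - 20)*81 = -17*81 = -1377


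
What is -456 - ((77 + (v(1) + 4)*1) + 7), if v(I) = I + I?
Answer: -546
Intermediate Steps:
v(I) = 2*I
-456 - ((77 + (v(1) + 4)*1) + 7) = -456 - ((77 + (2*1 + 4)*1) + 7) = -456 - ((77 + (2 + 4)*1) + 7) = -456 - ((77 + 6*1) + 7) = -456 - ((77 + 6) + 7) = -456 - (83 + 7) = -456 - 1*90 = -456 - 90 = -546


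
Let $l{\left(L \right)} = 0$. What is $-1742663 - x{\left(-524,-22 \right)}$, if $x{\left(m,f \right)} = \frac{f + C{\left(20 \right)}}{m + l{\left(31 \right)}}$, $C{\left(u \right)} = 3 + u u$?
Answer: $- \frac{913155031}{524} \approx -1.7427 \cdot 10^{6}$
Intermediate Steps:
$C{\left(u \right)} = 3 + u^{2}$
$x{\left(m,f \right)} = \frac{403 + f}{m}$ ($x{\left(m,f \right)} = \frac{f + \left(3 + 20^{2}\right)}{m + 0} = \frac{f + \left(3 + 400\right)}{m} = \frac{f + 403}{m} = \frac{403 + f}{m}$)
$-1742663 - x{\left(-524,-22 \right)} = -1742663 - \frac{403 - 22}{-524} = -1742663 - \left(- \frac{1}{524}\right) 381 = -1742663 - - \frac{381}{524} = -1742663 + \frac{381}{524} = - \frac{913155031}{524}$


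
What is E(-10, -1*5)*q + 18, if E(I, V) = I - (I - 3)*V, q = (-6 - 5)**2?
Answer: -9057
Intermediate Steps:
q = 121 (q = (-11)**2 = 121)
E(I, V) = I - V*(-3 + I) (E(I, V) = I - (-3 + I)*V = I - V*(-3 + I))
E(-10, -1*5)*q + 18 = (-10 + 3*(-1*5) - 1*(-10)*(-1*5))*121 + 18 = (-10 + 3*(-5) - 1*(-10)*(-5))*121 + 18 = (-10 - 15 - 50)*121 + 18 = -75*121 + 18 = -9075 + 18 = -9057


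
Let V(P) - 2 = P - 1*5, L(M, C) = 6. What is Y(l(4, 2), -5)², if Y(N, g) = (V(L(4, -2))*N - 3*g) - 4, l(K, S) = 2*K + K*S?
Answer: 3481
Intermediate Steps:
V(P) = -3 + P (V(P) = 2 + (P - 1*5) = 2 + (P - 5) = 2 + (-5 + P) = -3 + P)
Y(N, g) = -4 - 3*g + 3*N (Y(N, g) = ((-3 + 6)*N - 3*g) - 4 = (3*N - 3*g) - 4 = (-3*g + 3*N) - 4 = -4 - 3*g + 3*N)
Y(l(4, 2), -5)² = (-4 - 3*(-5) + 3*(4*(2 + 2)))² = (-4 + 15 + 3*(4*4))² = (-4 + 15 + 3*16)² = (-4 + 15 + 48)² = 59² = 3481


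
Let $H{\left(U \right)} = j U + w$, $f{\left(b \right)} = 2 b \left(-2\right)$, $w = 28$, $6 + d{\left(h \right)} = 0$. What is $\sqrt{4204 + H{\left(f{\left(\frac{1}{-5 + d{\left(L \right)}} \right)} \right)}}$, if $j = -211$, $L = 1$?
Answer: $\frac{2 \sqrt{125697}}{11} \approx 64.461$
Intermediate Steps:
$d{\left(h \right)} = -6$ ($d{\left(h \right)} = -6 + 0 = -6$)
$f{\left(b \right)} = - 4 b$
$H{\left(U \right)} = 28 - 211 U$ ($H{\left(U \right)} = - 211 U + 28 = 28 - 211 U$)
$\sqrt{4204 + H{\left(f{\left(\frac{1}{-5 + d{\left(L \right)}} \right)} \right)}} = \sqrt{4204 + \left(28 - 211 \left(- \frac{4}{-5 - 6}\right)\right)} = \sqrt{4204 + \left(28 - 211 \left(- \frac{4}{-11}\right)\right)} = \sqrt{4204 + \left(28 - 211 \left(\left(-4\right) \left(- \frac{1}{11}\right)\right)\right)} = \sqrt{4204 + \left(28 - \frac{844}{11}\right)} = \sqrt{4204 - \frac{536}{11}} = \sqrt{\frac{45708}{11}} = \frac{2 \sqrt{125697}}{11}$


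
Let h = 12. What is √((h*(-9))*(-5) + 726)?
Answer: √1266 ≈ 35.581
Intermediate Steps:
√((h*(-9))*(-5) + 726) = √((12*(-9))*(-5) + 726) = √(-108*(-5) + 726) = √(540 + 726) = √1266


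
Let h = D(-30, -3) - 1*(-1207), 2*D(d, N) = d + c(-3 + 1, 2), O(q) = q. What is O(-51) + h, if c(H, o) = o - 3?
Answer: 2281/2 ≈ 1140.5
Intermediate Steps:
c(H, o) = -3 + o
D(d, N) = -½ + d/2 (D(d, N) = (d + (-3 + 2))/2 = (d - 1)/2 = (-1 + d)/2 = -½ + d/2)
h = 2383/2 (h = (-½ + (½)*(-30)) - 1*(-1207) = (-½ - 15) + 1207 = -31/2 + 1207 = 2383/2 ≈ 1191.5)
O(-51) + h = -51 + 2383/2 = 2281/2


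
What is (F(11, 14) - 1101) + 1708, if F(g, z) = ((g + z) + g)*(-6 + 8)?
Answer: 679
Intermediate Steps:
F(g, z) = 2*z + 4*g (F(g, z) = (z + 2*g)*2 = 2*z + 4*g)
(F(11, 14) - 1101) + 1708 = ((2*14 + 4*11) - 1101) + 1708 = ((28 + 44) - 1101) + 1708 = (72 - 1101) + 1708 = -1029 + 1708 = 679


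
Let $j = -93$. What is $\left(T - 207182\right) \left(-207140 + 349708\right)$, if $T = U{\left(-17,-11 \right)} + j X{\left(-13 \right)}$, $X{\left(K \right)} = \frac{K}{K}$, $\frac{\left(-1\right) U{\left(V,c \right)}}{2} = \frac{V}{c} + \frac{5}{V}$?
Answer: $- \frac{5526062993224}{187} \approx -2.9551 \cdot 10^{10}$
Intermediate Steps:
$U{\left(V,c \right)} = - \frac{10}{V} - \frac{2 V}{c}$ ($U{\left(V,c \right)} = - 2 \left(\frac{V}{c} + \frac{5}{V}\right) = - 2 \left(\frac{5}{V} + \frac{V}{c}\right) = - \frac{10}{V} - \frac{2 V}{c}$)
$X{\left(K \right)} = 1$
$T = - \frac{17859}{187}$ ($T = \left(- \frac{10}{-17} - - \frac{34}{-11}\right) - 93 = \left(\left(-10\right) \left(- \frac{1}{17}\right) - \left(-34\right) \left(- \frac{1}{11}\right)\right) - 93 = \left(\frac{10}{17} - \frac{34}{11}\right) - 93 = - \frac{468}{187} - 93 = - \frac{17859}{187} \approx -95.503$)
$\left(T - 207182\right) \left(-207140 + 349708\right) = \left(- \frac{17859}{187} - 207182\right) \left(-207140 + 349708\right) = \left(- \frac{38760893}{187}\right) 142568 = - \frac{5526062993224}{187}$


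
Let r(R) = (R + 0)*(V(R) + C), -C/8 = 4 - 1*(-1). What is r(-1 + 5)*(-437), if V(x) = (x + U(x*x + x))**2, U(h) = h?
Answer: -936928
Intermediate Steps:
V(x) = (x**2 + 2*x)**2 (V(x) = (x + (x*x + x))**2 = (x + (x**2 + x))**2 = (x + (x + x**2))**2 = (x**2 + 2*x)**2)
C = -40 (C = -8*(4 - 1*(-1)) = -8*(4 + 1) = -8*5 = -40)
r(R) = R*(-40 + R**2*(2 + R)**2) (r(R) = (R + 0)*(R**2*(2 + R)**2 - 40) = R*(-40 + R**2*(2 + R)**2))
r(-1 + 5)*(-437) = ((-1 + 5)*(-40 + (-1 + 5)**2*(2 + (-1 + 5))**2))*(-437) = (4*(-40 + 4**2*(2 + 4)**2))*(-437) = (4*(-40 + 16*6**2))*(-437) = (4*(-40 + 16*36))*(-437) = (4*(-40 + 576))*(-437) = (4*536)*(-437) = 2144*(-437) = -936928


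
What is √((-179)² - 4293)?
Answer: 2*√6937 ≈ 166.58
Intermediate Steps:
√((-179)² - 4293) = √(32041 - 4293) = √27748 = 2*√6937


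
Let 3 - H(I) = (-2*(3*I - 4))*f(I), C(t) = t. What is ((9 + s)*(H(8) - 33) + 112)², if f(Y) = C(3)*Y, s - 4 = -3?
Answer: 88585744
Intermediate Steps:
s = 1 (s = 4 - 3 = 1)
f(Y) = 3*Y
H(I) = 3 - 3*I*(8 - 6*I) (H(I) = 3 - (-2*(3*I - 4))*3*I = 3 - (-2*(-4 + 3*I))*3*I = 3 - (8 - 6*I)*3*I = 3 - 3*I*(8 - 6*I))
((9 + s)*(H(8) - 33) + 112)² = ((9 + 1)*((3 - 24*8 + 18*8²) - 33) + 112)² = (10*((3 - 192 + 18*64) - 33) + 112)² = (10*((3 - 192 + 1152) - 33) + 112)² = (10*(963 - 33) + 112)² = (10*930 + 112)² = (9300 + 112)² = 9412² = 88585744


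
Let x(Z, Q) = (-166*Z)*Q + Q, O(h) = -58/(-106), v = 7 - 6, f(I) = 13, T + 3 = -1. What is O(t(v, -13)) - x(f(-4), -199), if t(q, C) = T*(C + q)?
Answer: -22749850/53 ≈ -4.2924e+5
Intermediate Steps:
T = -4 (T = -3 - 1 = -4)
v = 1
t(q, C) = -4*C - 4*q (t(q, C) = -4*(C + q) = -4*C - 4*q)
O(h) = 29/53 (O(h) = -58*(-1/106) = 29/53)
x(Z, Q) = Q - 166*Q*Z (x(Z, Q) = -166*Q*Z + Q = Q - 166*Q*Z)
O(t(v, -13)) - x(f(-4), -199) = 29/53 - (-199)*(1 - 166*13) = 29/53 - (-199)*(1 - 2158) = 29/53 - (-199)*(-2157) = 29/53 - 1*429243 = 29/53 - 429243 = -22749850/53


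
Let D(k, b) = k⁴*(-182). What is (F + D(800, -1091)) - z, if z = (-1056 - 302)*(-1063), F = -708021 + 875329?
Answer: -74547201276246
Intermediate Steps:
D(k, b) = -182*k⁴
F = 167308
z = 1443554 (z = -1358*(-1063) = 1443554)
(F + D(800, -1091)) - z = (167308 - 182*800⁴) - 1*1443554 = (167308 - 182*409600000000) - 1443554 = (167308 - 74547200000000) - 1443554 = -74547199832692 - 1443554 = -74547201276246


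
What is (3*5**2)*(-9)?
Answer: -675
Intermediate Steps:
(3*5**2)*(-9) = (3*25)*(-9) = 75*(-9) = -675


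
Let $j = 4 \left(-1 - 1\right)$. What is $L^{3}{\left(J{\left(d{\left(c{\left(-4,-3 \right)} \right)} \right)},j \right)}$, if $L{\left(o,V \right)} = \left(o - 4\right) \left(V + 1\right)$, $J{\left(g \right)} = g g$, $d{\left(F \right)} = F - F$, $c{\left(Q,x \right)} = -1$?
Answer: $21952$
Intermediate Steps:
$d{\left(F \right)} = 0$
$j = -8$ ($j = 4 \left(-2\right) = -8$)
$J{\left(g \right)} = g^{2}$
$L{\left(o,V \right)} = \left(1 + V\right) \left(-4 + o\right)$ ($L{\left(o,V \right)} = \left(-4 + o\right) \left(1 + V\right) = \left(1 + V\right) \left(-4 + o\right)$)
$L^{3}{\left(J{\left(d{\left(c{\left(-4,-3 \right)} \right)} \right)},j \right)} = \left(-4 + 0^{2} - -32 - 8 \cdot 0^{2}\right)^{3} = \left(-4 + 0 + 32 - 0\right)^{3} = \left(-4 + 0 + 32 + 0\right)^{3} = 28^{3} = 21952$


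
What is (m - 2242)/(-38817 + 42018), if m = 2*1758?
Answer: 1274/3201 ≈ 0.39800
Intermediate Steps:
m = 3516
(m - 2242)/(-38817 + 42018) = (3516 - 2242)/(-38817 + 42018) = 1274/3201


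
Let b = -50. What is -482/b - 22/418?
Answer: 4554/475 ≈ 9.5874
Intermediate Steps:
-482/b - 22/418 = -482/(-50) - 22/418 = -482*(-1/50) - 22*1/418 = 241/25 - 1/19 = 4554/475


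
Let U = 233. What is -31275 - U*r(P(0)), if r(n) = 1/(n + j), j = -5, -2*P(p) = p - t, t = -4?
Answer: -218692/7 ≈ -31242.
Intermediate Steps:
P(p) = -2 - p/2 (P(p) = -(p - 1*(-4))/2 = -(p + 4)/2 = -(4 + p)/2 = -2 - p/2)
r(n) = 1/(-5 + n) (r(n) = 1/(n - 5) = 1/(-5 + n))
-31275 - U*r(P(0)) = -31275 - 233/(-5 + (-2 - ½*0)) = -31275 - 233/(-5 + (-2 + 0)) = -31275 - 233/(-5 - 2) = -31275 - 233/(-7) = -31275 - 233*(-1)/7 = -31275 - 1*(-233/7) = -31275 + 233/7 = -218692/7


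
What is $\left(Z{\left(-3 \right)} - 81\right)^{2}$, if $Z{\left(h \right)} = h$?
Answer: $7056$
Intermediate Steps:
$\left(Z{\left(-3 \right)} - 81\right)^{2} = \left(-3 - 81\right)^{2} = \left(-84\right)^{2} = 7056$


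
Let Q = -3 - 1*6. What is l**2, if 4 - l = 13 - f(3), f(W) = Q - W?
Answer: 441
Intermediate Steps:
Q = -9 (Q = -3 - 6 = -9)
f(W) = -9 - W
l = -21 (l = 4 - (13 - (-9 - 1*3)) = 4 - (13 - (-9 - 3)) = 4 - (13 - 1*(-12)) = 4 - (13 + 12) = 4 - 1*25 = 4 - 25 = -21)
l**2 = (-21)**2 = 441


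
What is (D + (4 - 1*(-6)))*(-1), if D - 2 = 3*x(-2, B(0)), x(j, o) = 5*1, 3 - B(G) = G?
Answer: -27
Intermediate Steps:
B(G) = 3 - G
x(j, o) = 5
D = 17 (D = 2 + 3*5 = 2 + 15 = 17)
(D + (4 - 1*(-6)))*(-1) = (17 + (4 - 1*(-6)))*(-1) = (17 + (4 + 6))*(-1) = (17 + 10)*(-1) = 27*(-1) = -27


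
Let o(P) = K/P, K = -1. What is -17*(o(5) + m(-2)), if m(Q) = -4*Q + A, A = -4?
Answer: -323/5 ≈ -64.600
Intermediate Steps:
m(Q) = -4 - 4*Q (m(Q) = -4*Q - 4 = -4 - 4*Q)
o(P) = -1/P
-17*(o(5) + m(-2)) = -17*(-1/5 + (-4 - 4*(-2))) = -17*(-1*⅕ + (-4 + 8)) = -17*(-⅕ + 4) = -17*19/5 = -323/5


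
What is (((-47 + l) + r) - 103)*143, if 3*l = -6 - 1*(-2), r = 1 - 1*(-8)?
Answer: -61061/3 ≈ -20354.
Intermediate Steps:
r = 9 (r = 1 + 8 = 9)
l = -4/3 (l = (-6 - 1*(-2))/3 = (-6 + 2)/3 = (⅓)*(-4) = -4/3 ≈ -1.3333)
(((-47 + l) + r) - 103)*143 = (((-47 - 4/3) + 9) - 103)*143 = ((-145/3 + 9) - 103)*143 = (-118/3 - 103)*143 = -427/3*143 = -61061/3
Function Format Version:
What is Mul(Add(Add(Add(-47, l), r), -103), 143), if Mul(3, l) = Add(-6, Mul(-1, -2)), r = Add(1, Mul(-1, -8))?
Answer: Rational(-61061, 3) ≈ -20354.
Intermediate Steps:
r = 9 (r = Add(1, 8) = 9)
l = Rational(-4, 3) (l = Mul(Rational(1, 3), Add(-6, Mul(-1, -2))) = Mul(Rational(1, 3), Add(-6, 2)) = Mul(Rational(1, 3), -4) = Rational(-4, 3) ≈ -1.3333)
Mul(Add(Add(Add(-47, l), r), -103), 143) = Mul(Add(Add(Add(-47, Rational(-4, 3)), 9), -103), 143) = Mul(Add(Add(Rational(-145, 3), 9), -103), 143) = Mul(Add(Rational(-118, 3), -103), 143) = Mul(Rational(-427, 3), 143) = Rational(-61061, 3)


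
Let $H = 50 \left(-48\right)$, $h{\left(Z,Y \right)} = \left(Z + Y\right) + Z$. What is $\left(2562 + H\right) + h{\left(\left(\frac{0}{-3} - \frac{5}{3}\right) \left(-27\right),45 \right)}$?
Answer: $297$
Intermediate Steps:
$h{\left(Z,Y \right)} = Y + 2 Z$ ($h{\left(Z,Y \right)} = \left(Y + Z\right) + Z = Y + 2 Z$)
$H = -2400$
$\left(2562 + H\right) + h{\left(\left(\frac{0}{-3} - \frac{5}{3}\right) \left(-27\right),45 \right)} = \left(2562 - 2400\right) + \left(45 + 2 \left(\frac{0}{-3} - \frac{5}{3}\right) \left(-27\right)\right) = 162 + \left(45 + 2 \left(0 \left(- \frac{1}{3}\right) - \frac{5}{3}\right) \left(-27\right)\right) = 162 + \left(45 + 2 \left(0 - \frac{5}{3}\right) \left(-27\right)\right) = 162 + \left(45 + 2 \left(\left(- \frac{5}{3}\right) \left(-27\right)\right)\right) = 162 + \left(45 + 2 \cdot 45\right) = 162 + \left(45 + 90\right) = 162 + 135 = 297$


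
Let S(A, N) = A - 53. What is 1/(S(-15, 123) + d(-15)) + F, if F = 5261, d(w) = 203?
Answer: 710236/135 ≈ 5261.0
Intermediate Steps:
S(A, N) = -53 + A
1/(S(-15, 123) + d(-15)) + F = 1/((-53 - 15) + 203) + 5261 = 1/(-68 + 203) + 5261 = 1/135 + 5261 = 710236/135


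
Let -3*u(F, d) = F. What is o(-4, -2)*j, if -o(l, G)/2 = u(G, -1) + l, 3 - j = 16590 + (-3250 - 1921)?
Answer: -228320/3 ≈ -76107.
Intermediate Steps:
u(F, d) = -F/3
j = -11416 (j = 3 - (16590 + (-3250 - 1921)) = 3 - (16590 - 5171) = 3 - 1*11419 = 3 - 11419 = -11416)
o(l, G) = -2*l + 2*G/3 (o(l, G) = -2*(-G/3 + l) = -2*(l - G/3) = -2*l + 2*G/3)
o(-4, -2)*j = (-2*(-4) + (⅔)*(-2))*(-11416) = (8 - 4/3)*(-11416) = (20/3)*(-11416) = -228320/3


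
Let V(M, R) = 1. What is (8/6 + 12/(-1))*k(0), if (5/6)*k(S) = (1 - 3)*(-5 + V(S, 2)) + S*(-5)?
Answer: -512/5 ≈ -102.40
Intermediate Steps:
k(S) = 48/5 - 6*S (k(S) = 6*((1 - 3)*(-5 + 1) + S*(-5))/5 = 6*(-2*(-4) - 5*S)/5 = 6*(8 - 5*S)/5 = 48/5 - 6*S)
(8/6 + 12/(-1))*k(0) = (8/6 + 12/(-1))*(48/5 - 6*0) = (8*(⅙) + 12*(-1))*(48/5 + 0) = (4/3 - 12)*(48/5) = -32/3*48/5 = -512/5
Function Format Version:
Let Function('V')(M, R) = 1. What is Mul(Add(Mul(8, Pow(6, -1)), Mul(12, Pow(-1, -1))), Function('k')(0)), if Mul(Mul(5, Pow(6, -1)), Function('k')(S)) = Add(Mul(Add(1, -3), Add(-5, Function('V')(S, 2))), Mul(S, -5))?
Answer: Rational(-512, 5) ≈ -102.40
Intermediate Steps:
Function('k')(S) = Add(Rational(48, 5), Mul(-6, S)) (Function('k')(S) = Mul(Rational(6, 5), Add(Mul(Add(1, -3), Add(-5, 1)), Mul(S, -5))) = Mul(Rational(6, 5), Add(Mul(-2, -4), Mul(-5, S))) = Mul(Rational(6, 5), Add(8, Mul(-5, S))) = Add(Rational(48, 5), Mul(-6, S)))
Mul(Add(Mul(8, Pow(6, -1)), Mul(12, Pow(-1, -1))), Function('k')(0)) = Mul(Add(Mul(8, Pow(6, -1)), Mul(12, Pow(-1, -1))), Add(Rational(48, 5), Mul(-6, 0))) = Mul(Add(Mul(8, Rational(1, 6)), Mul(12, -1)), Add(Rational(48, 5), 0)) = Mul(Add(Rational(4, 3), -12), Rational(48, 5)) = Mul(Rational(-32, 3), Rational(48, 5)) = Rational(-512, 5)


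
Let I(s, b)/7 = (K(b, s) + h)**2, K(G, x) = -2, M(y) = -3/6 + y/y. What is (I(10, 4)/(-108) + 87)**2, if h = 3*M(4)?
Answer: 1412030929/186624 ≈ 7566.2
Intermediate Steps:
M(y) = 1/2 (M(y) = -3*1/6 + 1 = -1/2 + 1 = 1/2)
h = 3/2 (h = 3*(1/2) = 3/2 ≈ 1.5000)
I(s, b) = 7/4 (I(s, b) = 7*(-2 + 3/2)**2 = 7*(-1/2)**2 = 7*(1/4) = 7/4)
(I(10, 4)/(-108) + 87)**2 = ((7/4)/(-108) + 87)**2 = ((7/4)*(-1/108) + 87)**2 = (-7/432 + 87)**2 = (37577/432)**2 = 1412030929/186624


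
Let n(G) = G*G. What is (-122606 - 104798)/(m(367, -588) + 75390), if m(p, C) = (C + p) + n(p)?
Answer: -113702/104929 ≈ -1.0836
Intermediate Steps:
n(G) = G²
m(p, C) = C + p + p² (m(p, C) = (C + p) + p² = C + p + p²)
(-122606 - 104798)/(m(367, -588) + 75390) = (-122606 - 104798)/((-588 + 367 + 367²) + 75390) = -227404/((-588 + 367 + 134689) + 75390) = -227404/(134468 + 75390) = -227404/209858 = -227404*1/209858 = -113702/104929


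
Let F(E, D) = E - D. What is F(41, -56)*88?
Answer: 8536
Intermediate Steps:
F(41, -56)*88 = (41 - 1*(-56))*88 = (41 + 56)*88 = 97*88 = 8536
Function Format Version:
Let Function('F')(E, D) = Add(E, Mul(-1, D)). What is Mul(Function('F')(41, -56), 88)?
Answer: 8536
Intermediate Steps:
Mul(Function('F')(41, -56), 88) = Mul(Add(41, Mul(-1, -56)), 88) = Mul(Add(41, 56), 88) = Mul(97, 88) = 8536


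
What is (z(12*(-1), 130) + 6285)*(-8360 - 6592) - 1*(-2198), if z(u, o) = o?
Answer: -95914882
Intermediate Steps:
(z(12*(-1), 130) + 6285)*(-8360 - 6592) - 1*(-2198) = (130 + 6285)*(-8360 - 6592) - 1*(-2198) = 6415*(-14952) + 2198 = -95917080 + 2198 = -95914882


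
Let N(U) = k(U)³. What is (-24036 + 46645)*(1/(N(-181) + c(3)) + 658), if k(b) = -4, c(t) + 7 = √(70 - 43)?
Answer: 3243055603/218 - 2949*√3/218 ≈ 1.4876e+7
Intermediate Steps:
c(t) = -7 + 3*√3 (c(t) = -7 + √(70 - 43) = -7 + √27 = -7 + 3*√3)
N(U) = -64 (N(U) = (-4)³ = -64)
(-24036 + 46645)*(1/(N(-181) + c(3)) + 658) = (-24036 + 46645)*(1/(-64 + (-7 + 3*√3)) + 658) = 22609*(1/(-71 + 3*√3) + 658) = 22609*(658 + 1/(-71 + 3*√3)) = 14876722 + 22609/(-71 + 3*√3)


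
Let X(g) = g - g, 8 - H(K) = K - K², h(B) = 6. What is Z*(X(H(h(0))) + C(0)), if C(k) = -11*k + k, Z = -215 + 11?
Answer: 0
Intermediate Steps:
H(K) = 8 + K² - K (H(K) = 8 - (K - K²) = 8 + (K² - K) = 8 + K² - K)
Z = -204
C(k) = -10*k
X(g) = 0
Z*(X(H(h(0))) + C(0)) = -204*(0 - 10*0) = -204*(0 + 0) = -204*0 = 0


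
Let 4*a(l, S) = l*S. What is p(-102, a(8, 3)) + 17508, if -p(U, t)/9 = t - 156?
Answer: 18858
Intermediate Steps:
a(l, S) = S*l/4 (a(l, S) = (l*S)/4 = (S*l)/4 = S*l/4)
p(U, t) = 1404 - 9*t (p(U, t) = -9*(t - 156) = -9*(-156 + t) = 1404 - 9*t)
p(-102, a(8, 3)) + 17508 = (1404 - 9*3*8/4) + 17508 = (1404 - 9*6) + 17508 = (1404 - 54) + 17508 = 1350 + 17508 = 18858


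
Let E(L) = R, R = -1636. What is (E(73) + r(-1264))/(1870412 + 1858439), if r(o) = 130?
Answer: -1506/3728851 ≈ -0.00040388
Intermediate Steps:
E(L) = -1636
(E(73) + r(-1264))/(1870412 + 1858439) = (-1636 + 130)/(1870412 + 1858439) = -1506/3728851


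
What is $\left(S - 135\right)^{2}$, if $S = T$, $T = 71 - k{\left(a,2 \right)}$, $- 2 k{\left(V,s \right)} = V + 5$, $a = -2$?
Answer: $\frac{15625}{4} \approx 3906.3$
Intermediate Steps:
$k{\left(V,s \right)} = - \frac{5}{2} - \frac{V}{2}$ ($k{\left(V,s \right)} = - \frac{V + 5}{2} = - \frac{5 + V}{2} = - \frac{5}{2} - \frac{V}{2}$)
$T = \frac{145}{2}$ ($T = 71 - \left(- \frac{5}{2} - -1\right) = 71 - \left(- \frac{5}{2} + 1\right) = 71 - - \frac{3}{2} = 71 + \frac{3}{2} = \frac{145}{2} \approx 72.5$)
$S = \frac{145}{2} \approx 72.5$
$\left(S - 135\right)^{2} = \left(\frac{145}{2} - 135\right)^{2} = \left(- \frac{125}{2}\right)^{2} = \frac{15625}{4}$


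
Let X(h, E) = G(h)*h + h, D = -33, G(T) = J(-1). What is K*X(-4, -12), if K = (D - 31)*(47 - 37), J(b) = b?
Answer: 0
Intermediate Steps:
G(T) = -1
X(h, E) = 0 (X(h, E) = -h + h = 0)
K = -640 (K = (-33 - 31)*(47 - 37) = -64*10 = -640)
K*X(-4, -12) = -640*0 = 0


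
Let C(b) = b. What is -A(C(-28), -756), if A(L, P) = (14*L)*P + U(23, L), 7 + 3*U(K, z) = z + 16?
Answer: -889037/3 ≈ -2.9635e+5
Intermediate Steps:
U(K, z) = 3 + z/3 (U(K, z) = -7/3 + (z + 16)/3 = -7/3 + (16 + z)/3 = -7/3 + (16/3 + z/3) = 3 + z/3)
A(L, P) = 3 + L/3 + 14*L*P (A(L, P) = (14*L)*P + (3 + L/3) = 14*L*P + (3 + L/3) = 3 + L/3 + 14*L*P)
-A(C(-28), -756) = -(3 + (⅓)*(-28) + 14*(-28)*(-756)) = -(3 - 28/3 + 296352) = -1*889037/3 = -889037/3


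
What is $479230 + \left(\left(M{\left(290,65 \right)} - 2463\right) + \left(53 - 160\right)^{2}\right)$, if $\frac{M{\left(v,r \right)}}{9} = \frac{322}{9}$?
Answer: $488538$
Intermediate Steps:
$M{\left(v,r \right)} = 322$ ($M{\left(v,r \right)} = 9 \cdot \frac{322}{9} = 322$)
$479230 + \left(\left(M{\left(290,65 \right)} - 2463\right) + \left(53 - 160\right)^{2}\right) = 479230 + \left(\left(322 - 2463\right) + \left(53 - 160\right)^{2}\right) = 479230 - \left(2141 - \left(-107\right)^{2}\right) = 479230 + \left(-2141 + 11449\right) = 479230 + 9308 = 488538$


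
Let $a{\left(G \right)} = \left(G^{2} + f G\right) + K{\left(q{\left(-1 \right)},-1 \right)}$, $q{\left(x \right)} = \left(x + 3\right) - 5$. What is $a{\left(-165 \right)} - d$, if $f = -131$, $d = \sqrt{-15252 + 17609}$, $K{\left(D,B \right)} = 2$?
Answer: $48842 - \sqrt{2357} \approx 48793.0$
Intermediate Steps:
$q{\left(x \right)} = -2 + x$ ($q{\left(x \right)} = \left(3 + x\right) - 5 = -2 + x$)
$d = \sqrt{2357} \approx 48.549$
$a{\left(G \right)} = 2 + G^{2} - 131 G$ ($a{\left(G \right)} = \left(G^{2} - 131 G\right) + 2 = 2 + G^{2} - 131 G$)
$a{\left(-165 \right)} - d = \left(2 + \left(-165\right)^{2} - -21615\right) - \sqrt{2357} = \left(2 + 27225 + 21615\right) - \sqrt{2357} = 48842 - \sqrt{2357}$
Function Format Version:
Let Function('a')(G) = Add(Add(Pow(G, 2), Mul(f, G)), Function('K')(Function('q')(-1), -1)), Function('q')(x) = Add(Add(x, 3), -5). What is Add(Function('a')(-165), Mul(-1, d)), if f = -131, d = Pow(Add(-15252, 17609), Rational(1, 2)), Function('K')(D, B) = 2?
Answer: Add(48842, Mul(-1, Pow(2357, Rational(1, 2)))) ≈ 48793.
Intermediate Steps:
Function('q')(x) = Add(-2, x) (Function('q')(x) = Add(Add(3, x), -5) = Add(-2, x))
d = Pow(2357, Rational(1, 2)) ≈ 48.549
Function('a')(G) = Add(2, Pow(G, 2), Mul(-131, G)) (Function('a')(G) = Add(Add(Pow(G, 2), Mul(-131, G)), 2) = Add(2, Pow(G, 2), Mul(-131, G)))
Add(Function('a')(-165), Mul(-1, d)) = Add(Add(2, Pow(-165, 2), Mul(-131, -165)), Mul(-1, Pow(2357, Rational(1, 2)))) = Add(Add(2, 27225, 21615), Mul(-1, Pow(2357, Rational(1, 2)))) = Add(48842, Mul(-1, Pow(2357, Rational(1, 2))))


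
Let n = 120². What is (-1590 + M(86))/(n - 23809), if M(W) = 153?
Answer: 1437/9409 ≈ 0.15273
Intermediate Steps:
n = 14400
(-1590 + M(86))/(n - 23809) = (-1590 + 153)/(14400 - 23809) = -1437/(-9409) = -1437*(-1/9409) = 1437/9409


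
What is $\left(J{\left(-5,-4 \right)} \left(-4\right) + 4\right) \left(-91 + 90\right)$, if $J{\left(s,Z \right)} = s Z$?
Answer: $76$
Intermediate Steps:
$J{\left(s,Z \right)} = Z s$
$\left(J{\left(-5,-4 \right)} \left(-4\right) + 4\right) \left(-91 + 90\right) = \left(\left(-4\right) \left(-5\right) \left(-4\right) + 4\right) \left(-91 + 90\right) = \left(20 \left(-4\right) + 4\right) \left(-1\right) = \left(-80 + 4\right) \left(-1\right) = \left(-76\right) \left(-1\right) = 76$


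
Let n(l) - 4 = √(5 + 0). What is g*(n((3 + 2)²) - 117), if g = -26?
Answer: 2938 - 26*√5 ≈ 2879.9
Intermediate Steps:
n(l) = 4 + √5 (n(l) = 4 + √(5 + 0) = 4 + √5)
g*(n((3 + 2)²) - 117) = -26*((4 + √5) - 117) = -26*(-113 + √5) = 2938 - 26*√5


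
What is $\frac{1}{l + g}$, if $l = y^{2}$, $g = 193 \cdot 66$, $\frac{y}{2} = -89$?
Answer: $\frac{1}{44422} \approx 2.2511 \cdot 10^{-5}$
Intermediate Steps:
$y = -178$ ($y = 2 \left(-89\right) = -178$)
$g = 12738$
$l = 31684$ ($l = \left(-178\right)^{2} = 31684$)
$\frac{1}{l + g} = \frac{1}{31684 + 12738} = \frac{1}{44422}$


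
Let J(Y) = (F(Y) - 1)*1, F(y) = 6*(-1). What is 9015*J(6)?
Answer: -63105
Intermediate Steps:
F(y) = -6
J(Y) = -7 (J(Y) = (-6 - 1)*1 = -7*1 = -7)
9015*J(6) = 9015*(-7) = -63105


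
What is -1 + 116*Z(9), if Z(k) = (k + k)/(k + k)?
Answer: 115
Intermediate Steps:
Z(k) = 1 (Z(k) = (2*k)/((2*k)) = (2*k)*(1/(2*k)) = 1)
-1 + 116*Z(9) = -1 + 116*1 = -1 + 116 = 115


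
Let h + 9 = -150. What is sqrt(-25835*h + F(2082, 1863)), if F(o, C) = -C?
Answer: sqrt(4105902) ≈ 2026.3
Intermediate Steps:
h = -159 (h = -9 - 150 = -159)
sqrt(-25835*h + F(2082, 1863)) = sqrt(-25835*(-159) - 1*1863) = sqrt(4107765 - 1863) = sqrt(4105902)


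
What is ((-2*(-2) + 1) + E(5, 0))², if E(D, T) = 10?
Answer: 225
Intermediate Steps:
((-2*(-2) + 1) + E(5, 0))² = ((-2*(-2) + 1) + 10)² = ((4 + 1) + 10)² = (5 + 10)² = 15² = 225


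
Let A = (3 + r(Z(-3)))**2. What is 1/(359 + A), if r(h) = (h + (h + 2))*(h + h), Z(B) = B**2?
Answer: 1/132128 ≈ 7.5684e-6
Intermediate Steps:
r(h) = 2*h*(2 + 2*h) (r(h) = (h + (2 + h))*(2*h) = (2 + 2*h)*(2*h) = 2*h*(2 + 2*h))
A = 131769 (A = (3 + 4*(-3)**2*(1 + (-3)**2))**2 = (3 + 4*9*(1 + 9))**2 = (3 + 4*9*10)**2 = (3 + 360)**2 = 363**2 = 131769)
1/(359 + A) = 1/(359 + 131769) = 1/132128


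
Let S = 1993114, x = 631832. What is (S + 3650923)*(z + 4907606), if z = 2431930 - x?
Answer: 37858529561048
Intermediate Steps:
z = 1800098 (z = 2431930 - 1*631832 = 2431930 - 631832 = 1800098)
(S + 3650923)*(z + 4907606) = (1993114 + 3650923)*(1800098 + 4907606) = 5644037*6707704 = 37858529561048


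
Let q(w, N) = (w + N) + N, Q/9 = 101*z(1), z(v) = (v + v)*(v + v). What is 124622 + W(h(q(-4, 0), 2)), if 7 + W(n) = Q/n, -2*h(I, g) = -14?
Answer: 875941/7 ≈ 1.2513e+5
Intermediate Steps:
z(v) = 4*v² (z(v) = (2*v)*(2*v) = 4*v²)
Q = 3636 (Q = 9*(101*(4*1²)) = 9*(101*(4*1)) = 9*(101*4) = 9*404 = 3636)
q(w, N) = w + 2*N (q(w, N) = (N + w) + N = w + 2*N)
h(I, g) = 7 (h(I, g) = -½*(-14) = 7)
W(n) = -7 + 3636/n
124622 + W(h(q(-4, 0), 2)) = 124622 + (-7 + 3636/7) = 124622 + 3587/7 = 875941/7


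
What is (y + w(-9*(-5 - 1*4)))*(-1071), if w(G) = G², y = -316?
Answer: -6688395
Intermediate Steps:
(y + w(-9*(-5 - 1*4)))*(-1071) = (-316 + (-9*(-5 - 1*4))²)*(-1071) = (-316 + (-9*(-5 - 4))²)*(-1071) = (-316 + (-9*(-9))²)*(-1071) = (-316 + 81²)*(-1071) = (-316 + 6561)*(-1071) = 6245*(-1071) = -6688395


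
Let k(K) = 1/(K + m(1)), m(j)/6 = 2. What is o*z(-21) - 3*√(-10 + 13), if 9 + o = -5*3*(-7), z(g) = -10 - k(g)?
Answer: -2848/3 - 3*√3 ≈ -954.53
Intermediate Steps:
m(j) = 12 (m(j) = 6*2 = 12)
k(K) = 1/(12 + K) (k(K) = 1/(K + 12) = 1/(12 + K))
z(g) = -10 - 1/(12 + g)
o = 96 (o = -9 - 5*3*(-7) = -9 - 15*(-7) = -9 + 105 = 96)
o*z(-21) - 3*√(-10 + 13) = 96*((-121 - 10*(-21))/(12 - 21)) - 3*√(-10 + 13) = 96*((-121 + 210)/(-9)) - 3*√3 = 96*(-⅑*89) - 3*√3 = 96*(-89/9) - 3*√3 = -2848/3 - 3*√3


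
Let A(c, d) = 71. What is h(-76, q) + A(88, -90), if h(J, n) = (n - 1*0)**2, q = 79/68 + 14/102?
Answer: 3024961/41616 ≈ 72.688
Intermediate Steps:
q = 265/204 (q = 79*(1/68) + 14*(1/102) = 79/68 + 7/51 = 265/204 ≈ 1.2990)
h(J, n) = n**2 (h(J, n) = (n + 0)**2 = n**2)
h(-76, q) + A(88, -90) = (265/204)**2 + 71 = 70225/41616 + 71 = 3024961/41616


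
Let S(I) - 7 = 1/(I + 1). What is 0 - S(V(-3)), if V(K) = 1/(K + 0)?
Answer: -17/2 ≈ -8.5000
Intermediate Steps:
V(K) = 1/K
S(I) = 7 + 1/(1 + I) (S(I) = 7 + 1/(I + 1) = 7 + 1/(1 + I))
0 - S(V(-3)) = 0 - (8 + 7/(-3))/(1 + 1/(-3)) = 0 - (8 + 7*(-⅓))/(1 - ⅓) = 0 - (8 - 7/3)/⅔ = 0 - 3*17/(2*3) = 0 - 1*17/2 = 0 - 17/2 = -17/2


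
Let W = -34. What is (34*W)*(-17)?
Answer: 19652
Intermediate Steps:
(34*W)*(-17) = (34*(-34))*(-17) = -1156*(-17) = 19652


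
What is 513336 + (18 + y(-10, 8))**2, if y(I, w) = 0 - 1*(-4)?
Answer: 513820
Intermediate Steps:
y(I, w) = 4 (y(I, w) = 0 + 4 = 4)
513336 + (18 + y(-10, 8))**2 = 513336 + (18 + 4)**2 = 513336 + 22**2 = 513336 + 484 = 513820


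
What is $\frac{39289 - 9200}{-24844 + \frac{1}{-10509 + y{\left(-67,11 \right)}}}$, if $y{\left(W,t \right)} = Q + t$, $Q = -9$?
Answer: $- \frac{316145123}{261035909} \approx -1.2111$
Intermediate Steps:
$y{\left(W,t \right)} = -9 + t$
$\frac{39289 - 9200}{-24844 + \frac{1}{-10509 + y{\left(-67,11 \right)}}} = \frac{39289 - 9200}{-24844 + \frac{1}{-10509 + \left(-9 + 11\right)}} = \frac{30089}{-24844 + \frac{1}{-10509 + 2}} = \frac{30089}{-24844 + \frac{1}{-10507}} = \frac{30089}{-24844 - \frac{1}{10507}} = \frac{30089}{- \frac{261035909}{10507}} = 30089 \left(- \frac{10507}{261035909}\right) = - \frac{316145123}{261035909}$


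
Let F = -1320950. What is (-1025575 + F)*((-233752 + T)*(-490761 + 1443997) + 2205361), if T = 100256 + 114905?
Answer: 41579027087475375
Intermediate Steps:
T = 215161
(-1025575 + F)*((-233752 + T)*(-490761 + 1443997) + 2205361) = (-1025575 - 1320950)*((-233752 + 215161)*(-490761 + 1443997) + 2205361) = -2346525*(-18591*953236 + 2205361) = -2346525*(-17721610476 + 2205361) = -2346525*(-17719405115) = 41579027087475375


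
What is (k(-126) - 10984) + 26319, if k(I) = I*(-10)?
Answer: 16595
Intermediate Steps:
k(I) = -10*I
(k(-126) - 10984) + 26319 = (-10*(-126) - 10984) + 26319 = (1260 - 10984) + 26319 = -9724 + 26319 = 16595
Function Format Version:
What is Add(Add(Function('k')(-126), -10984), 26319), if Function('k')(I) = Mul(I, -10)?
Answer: 16595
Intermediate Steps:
Function('k')(I) = Mul(-10, I)
Add(Add(Function('k')(-126), -10984), 26319) = Add(Add(Mul(-10, -126), -10984), 26319) = Add(Add(1260, -10984), 26319) = Add(-9724, 26319) = 16595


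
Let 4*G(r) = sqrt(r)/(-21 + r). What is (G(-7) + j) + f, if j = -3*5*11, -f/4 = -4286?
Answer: 16979 - I*sqrt(7)/112 ≈ 16979.0 - 0.023623*I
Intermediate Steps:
f = 17144 (f = -4*(-4286) = 17144)
G(r) = sqrt(r)/(4*(-21 + r)) (G(r) = (sqrt(r)/(-21 + r))/4 = sqrt(r)/(4*(-21 + r)))
j = -165 (j = -15*11 = -165)
(G(-7) + j) + f = (sqrt(-7)/(4*(-21 - 7)) - 165) + 17144 = ((1/4)*(I*sqrt(7))/(-28) - 165) + 17144 = ((1/4)*(I*sqrt(7))*(-1/28) - 165) + 17144 = (-I*sqrt(7)/112 - 165) + 17144 = (-165 - I*sqrt(7)/112) + 17144 = 16979 - I*sqrt(7)/112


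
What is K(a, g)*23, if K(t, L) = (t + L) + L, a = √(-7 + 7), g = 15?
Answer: 690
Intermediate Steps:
a = 0 (a = √0 = 0)
K(t, L) = t + 2*L (K(t, L) = (L + t) + L = t + 2*L)
K(a, g)*23 = (0 + 2*15)*23 = (0 + 30)*23 = 30*23 = 690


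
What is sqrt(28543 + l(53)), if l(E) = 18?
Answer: 169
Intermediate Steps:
sqrt(28543 + l(53)) = sqrt(28543 + 18) = sqrt(28561) = 169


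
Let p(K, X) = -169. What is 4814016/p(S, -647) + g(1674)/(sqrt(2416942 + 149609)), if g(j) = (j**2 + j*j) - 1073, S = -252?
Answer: -4814016/169 + 5603479*sqrt(2566551)/2566551 ≈ -24988.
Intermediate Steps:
g(j) = -1073 + 2*j**2 (g(j) = (j**2 + j**2) - 1073 = 2*j**2 - 1073 = -1073 + 2*j**2)
4814016/p(S, -647) + g(1674)/(sqrt(2416942 + 149609)) = 4814016/(-169) + (-1073 + 2*1674**2)/(sqrt(2416942 + 149609)) = 4814016*(-1/169) + (-1073 + 2*2802276)/(sqrt(2566551)) = -4814016/169 + (-1073 + 5604552)*(sqrt(2566551)/2566551) = -4814016/169 + 5603479*(sqrt(2566551)/2566551) = -4814016/169 + 5603479*sqrt(2566551)/2566551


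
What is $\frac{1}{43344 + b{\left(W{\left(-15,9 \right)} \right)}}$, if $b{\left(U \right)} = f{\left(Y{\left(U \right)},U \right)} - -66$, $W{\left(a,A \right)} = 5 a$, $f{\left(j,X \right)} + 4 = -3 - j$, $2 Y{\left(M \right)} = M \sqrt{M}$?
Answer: $\frac{173612}{7535703511} - \frac{750 i \sqrt{3}}{7535703511} \approx 2.3039 \cdot 10^{-5} - 1.7238 \cdot 10^{-7} i$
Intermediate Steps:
$Y{\left(M \right)} = \frac{M^{\frac{3}{2}}}{2}$ ($Y{\left(M \right)} = \frac{M \sqrt{M}}{2} = \frac{M^{\frac{3}{2}}}{2}$)
$f{\left(j,X \right)} = -7 - j$ ($f{\left(j,X \right)} = -4 - \left(3 + j\right) = -7 - j$)
$b{\left(U \right)} = 59 - \frac{U^{\frac{3}{2}}}{2}$ ($b{\left(U \right)} = \left(-7 - \frac{U^{\frac{3}{2}}}{2}\right) - -66 = \left(-7 - \frac{U^{\frac{3}{2}}}{2}\right) + 66 = 59 - \frac{U^{\frac{3}{2}}}{2}$)
$\frac{1}{43344 + b{\left(W{\left(-15,9 \right)} \right)}} = \frac{1}{43344 + \left(59 - \frac{\left(5 \left(-15\right)\right)^{\frac{3}{2}}}{2}\right)} = \frac{1}{43344 + \left(59 - \frac{\left(-75\right)^{\frac{3}{2}}}{2}\right)} = \frac{1}{43344 + \left(59 - \frac{\left(-375\right) i \sqrt{3}}{2}\right)} = \frac{1}{43344 + \left(59 + \frac{375 i \sqrt{3}}{2}\right)} = \frac{1}{43403 + \frac{375 i \sqrt{3}}{2}}$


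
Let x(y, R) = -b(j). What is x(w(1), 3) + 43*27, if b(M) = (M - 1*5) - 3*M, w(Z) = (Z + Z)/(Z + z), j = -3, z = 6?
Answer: 1160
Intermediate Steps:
w(Z) = 2*Z/(6 + Z) (w(Z) = (Z + Z)/(Z + 6) = (2*Z)/(6 + Z) = 2*Z/(6 + Z))
b(M) = -5 - 2*M (b(M) = (M - 5) - 3*M = (-5 + M) - 3*M = -5 - 2*M)
x(y, R) = -1 (x(y, R) = -(-5 - 2*(-3)) = -(-5 + 6) = -1*1 = -1)
x(w(1), 3) + 43*27 = -1 + 43*27 = -1 + 1161 = 1160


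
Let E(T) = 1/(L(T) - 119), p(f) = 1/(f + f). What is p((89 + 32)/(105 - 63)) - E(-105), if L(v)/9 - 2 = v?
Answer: 22087/126566 ≈ 0.17451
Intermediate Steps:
L(v) = 18 + 9*v
p(f) = 1/(2*f)
E(T) = 1/(-101 + 9*T) (E(T) = 1/((18 + 9*T) - 119) = 1/(-101 + 9*T))
p((89 + 32)/(105 - 63)) - E(-105) = 1/(2*(((89 + 32)/(105 - 63)))) - 1/(-101 + 9*(-105)) = 1/(2*((121/42))) - 1/(-101 - 945) = 1/(2*((121*(1/42)))) - 1/(-1046) = 1/(2*(121/42)) - 1*(-1/1046) = (½)*(42/121) + 1/1046 = 21/121 + 1/1046 = 22087/126566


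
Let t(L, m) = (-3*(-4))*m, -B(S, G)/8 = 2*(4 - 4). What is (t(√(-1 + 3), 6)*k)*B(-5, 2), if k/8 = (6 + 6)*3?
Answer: 0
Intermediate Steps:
B(S, G) = 0 (B(S, G) = -16*(4 - 4) = -16*0 = -8*0 = 0)
t(L, m) = 12*m
k = 288 (k = 8*((6 + 6)*3) = 8*(12*3) = 8*36 = 288)
(t(√(-1 + 3), 6)*k)*B(-5, 2) = ((12*6)*288)*0 = (72*288)*0 = 20736*0 = 0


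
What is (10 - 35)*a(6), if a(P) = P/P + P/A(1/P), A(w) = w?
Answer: -925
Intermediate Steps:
a(P) = 1 + P² (a(P) = P/P + P/(1/P) = 1 + P*P = 1 + P²)
(10 - 35)*a(6) = (10 - 35)*(1 + 6²) = -25*(1 + 36) = -25*37 = -925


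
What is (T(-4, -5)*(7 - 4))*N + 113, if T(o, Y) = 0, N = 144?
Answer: 113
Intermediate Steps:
(T(-4, -5)*(7 - 4))*N + 113 = (0*(7 - 4))*144 + 113 = (0*3)*144 + 113 = 0*144 + 113 = 0 + 113 = 113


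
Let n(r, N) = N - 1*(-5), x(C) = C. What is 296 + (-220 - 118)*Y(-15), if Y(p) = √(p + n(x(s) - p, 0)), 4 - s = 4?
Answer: 296 - 338*I*√10 ≈ 296.0 - 1068.8*I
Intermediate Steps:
s = 0 (s = 4 - 1*4 = 4 - 4 = 0)
n(r, N) = 5 + N (n(r, N) = N + 5 = 5 + N)
Y(p) = √(5 + p) (Y(p) = √(p + (5 + 0)) = √(p + 5) = √(5 + p))
296 + (-220 - 118)*Y(-15) = 296 + (-220 - 118)*√(5 - 15) = 296 - 338*I*√10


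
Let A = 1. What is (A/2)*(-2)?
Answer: -1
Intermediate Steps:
(A/2)*(-2) = (1/2)*(-2) = ((½)*1)*(-2) = (½)*(-2) = -1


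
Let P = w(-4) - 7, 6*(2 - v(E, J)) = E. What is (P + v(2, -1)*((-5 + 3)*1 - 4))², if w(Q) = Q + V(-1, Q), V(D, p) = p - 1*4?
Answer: 841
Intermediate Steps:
V(D, p) = -4 + p (V(D, p) = p - 4 = -4 + p)
v(E, J) = 2 - E/6
w(Q) = -4 + 2*Q (w(Q) = Q + (-4 + Q) = -4 + 2*Q)
P = -19 (P = (-4 + 2*(-4)) - 7 = (-4 - 8) - 7 = -12 - 7 = -19)
(P + v(2, -1)*((-5 + 3)*1 - 4))² = (-19 + (2 - ⅙*2)*((-5 + 3)*1 - 4))² = (-19 + (2 - ⅓)*(-2*1 - 4))² = (-19 + 5*(-2 - 4)/3)² = (-19 + (5/3)*(-6))² = (-19 - 10)² = (-29)² = 841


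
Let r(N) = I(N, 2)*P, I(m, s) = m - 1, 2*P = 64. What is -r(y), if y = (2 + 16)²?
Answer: -10336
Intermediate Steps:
P = 32 (P = (½)*64 = 32)
I(m, s) = -1 + m
y = 324 (y = 18² = 324)
r(N) = -32 + 32*N (r(N) = (-1 + N)*32 = -32 + 32*N)
-r(y) = -(-32 + 32*324) = -(-32 + 10368) = -1*10336 = -10336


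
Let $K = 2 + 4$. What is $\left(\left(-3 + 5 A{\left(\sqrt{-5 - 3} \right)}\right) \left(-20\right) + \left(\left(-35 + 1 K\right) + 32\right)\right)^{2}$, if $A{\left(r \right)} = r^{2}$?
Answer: $744769$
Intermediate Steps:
$K = 6$
$\left(\left(-3 + 5 A{\left(\sqrt{-5 - 3} \right)}\right) \left(-20\right) + \left(\left(-35 + 1 K\right) + 32\right)\right)^{2} = \left(\left(-3 + 5 \left(\sqrt{-5 - 3}\right)^{2}\right) \left(-20\right) + \left(\left(-35 + 1 \cdot 6\right) + 32\right)\right)^{2} = \left(\left(-3 + 5 \left(\sqrt{-8}\right)^{2}\right) \left(-20\right) + \left(\left(-35 + 6\right) + 32\right)\right)^{2} = \left(\left(-3 + 5 \left(2 i \sqrt{2}\right)^{2}\right) \left(-20\right) + \left(-29 + 32\right)\right)^{2} = \left(\left(-3 + 5 \left(-8\right)\right) \left(-20\right) + 3\right)^{2} = \left(\left(-3 - 40\right) \left(-20\right) + 3\right)^{2} = \left(\left(-43\right) \left(-20\right) + 3\right)^{2} = \left(860 + 3\right)^{2} = 863^{2} = 744769$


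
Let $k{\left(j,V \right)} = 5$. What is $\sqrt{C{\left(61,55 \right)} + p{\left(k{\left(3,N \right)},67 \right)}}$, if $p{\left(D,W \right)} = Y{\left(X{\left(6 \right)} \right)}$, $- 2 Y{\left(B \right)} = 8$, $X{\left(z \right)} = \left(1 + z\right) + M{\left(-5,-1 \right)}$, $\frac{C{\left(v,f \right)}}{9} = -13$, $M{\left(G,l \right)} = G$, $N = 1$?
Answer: $11 i \approx 11.0 i$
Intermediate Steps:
$C{\left(v,f \right)} = -117$ ($C{\left(v,f \right)} = 9 \left(-13\right) = -117$)
$X{\left(z \right)} = -4 + z$ ($X{\left(z \right)} = \left(1 + z\right) - 5 = -4 + z$)
$Y{\left(B \right)} = -4$ ($Y{\left(B \right)} = \left(- \frac{1}{2}\right) 8 = -4$)
$p{\left(D,W \right)} = -4$
$\sqrt{C{\left(61,55 \right)} + p{\left(k{\left(3,N \right)},67 \right)}} = \sqrt{-117 - 4} = \sqrt{-121} = 11 i$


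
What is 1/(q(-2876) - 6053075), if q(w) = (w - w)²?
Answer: -1/6053075 ≈ -1.6521e-7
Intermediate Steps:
q(w) = 0 (q(w) = 0² = 0)
1/(q(-2876) - 6053075) = 1/(0 - 6053075) = 1/(-6053075) = -1/6053075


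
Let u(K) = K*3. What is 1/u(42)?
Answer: 1/126 ≈ 0.0079365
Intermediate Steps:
u(K) = 3*K
1/u(42) = 1/(3*42) = 1/126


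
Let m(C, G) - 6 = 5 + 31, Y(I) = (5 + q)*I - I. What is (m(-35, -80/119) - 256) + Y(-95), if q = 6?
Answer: -1164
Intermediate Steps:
Y(I) = 10*I (Y(I) = (5 + 6)*I - I = 11*I - I = 10*I)
m(C, G) = 42 (m(C, G) = 6 + (5 + 31) = 6 + 36 = 42)
(m(-35, -80/119) - 256) + Y(-95) = (42 - 256) + 10*(-95) = -214 - 950 = -1164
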